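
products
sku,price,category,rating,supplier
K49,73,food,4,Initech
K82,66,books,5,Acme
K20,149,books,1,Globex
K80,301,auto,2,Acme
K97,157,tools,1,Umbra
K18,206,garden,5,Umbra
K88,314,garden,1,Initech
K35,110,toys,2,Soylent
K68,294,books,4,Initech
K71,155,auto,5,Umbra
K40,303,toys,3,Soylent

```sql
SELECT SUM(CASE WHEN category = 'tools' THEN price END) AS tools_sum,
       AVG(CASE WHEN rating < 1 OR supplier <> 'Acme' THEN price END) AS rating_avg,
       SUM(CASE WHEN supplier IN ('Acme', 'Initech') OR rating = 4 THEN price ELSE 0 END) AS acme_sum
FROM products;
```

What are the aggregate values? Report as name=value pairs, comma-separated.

tools_sum=157, rating_avg=195.6666666667, acme_sum=1048

[tools_sum: category = 'tools']
sku=K49: ✗
sku=K82: ✗
sku=K20: ✗
sku=K80: ✗
sku=K97: ✓ → 157
sku=K18: ✗
sku=K88: ✗
sku=K35: ✗
sku=K68: ✗
sku=K71: ✗
sku=K40: ✗
tools_sum = 157
—
[rating_avg: rating < 1 OR supplier <> 'Acme']
sku=K49: ✓ → 73
sku=K82: ✗
sku=K20: ✓ → 149
sku=K80: ✗
sku=K97: ✓ → 157
sku=K18: ✓ → 206
sku=K88: ✓ → 314
sku=K35: ✓ → 110
sku=K68: ✓ → 294
sku=K71: ✓ → 155
sku=K40: ✓ → 303
rating_avg = (73 + 149 + 157 + 206 + 314 + 110 + 294 + 155 + 303) / 9 = 195.6666666667
—
[acme_sum: supplier IN ('Acme', 'Initech') OR rating = 4]
sku=K49: ✓ → 73
sku=K82: ✓ → 66
sku=K20: ✗
sku=K80: ✓ → 301
sku=K97: ✗
sku=K18: ✗
sku=K88: ✓ → 314
sku=K35: ✗
sku=K68: ✓ → 294
sku=K71: ✗
sku=K40: ✗
acme_sum = 73 + 66 + 301 + 314 + 294 = 1048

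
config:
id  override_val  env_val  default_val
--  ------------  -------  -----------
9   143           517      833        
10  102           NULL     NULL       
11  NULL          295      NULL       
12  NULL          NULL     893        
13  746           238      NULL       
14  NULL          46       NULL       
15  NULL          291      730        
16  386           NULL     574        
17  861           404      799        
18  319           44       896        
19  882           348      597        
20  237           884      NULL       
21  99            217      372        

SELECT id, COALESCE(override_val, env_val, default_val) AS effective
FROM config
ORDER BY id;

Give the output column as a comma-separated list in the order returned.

143, 102, 295, 893, 746, 46, 291, 386, 861, 319, 882, 237, 99

id=9: override_val=143 → 143
id=10: override_val=102 → 102
id=11: override_val=NULL, env_val=295 → 295
id=12: override_val=NULL, env_val=NULL, default_val=893 → 893
id=13: override_val=746 → 746
id=14: override_val=NULL, env_val=46 → 46
id=15: override_val=NULL, env_val=291 → 291
id=16: override_val=386 → 386
id=17: override_val=861 → 861
id=18: override_val=319 → 319
id=19: override_val=882 → 882
id=20: override_val=237 → 237
id=21: override_val=99 → 99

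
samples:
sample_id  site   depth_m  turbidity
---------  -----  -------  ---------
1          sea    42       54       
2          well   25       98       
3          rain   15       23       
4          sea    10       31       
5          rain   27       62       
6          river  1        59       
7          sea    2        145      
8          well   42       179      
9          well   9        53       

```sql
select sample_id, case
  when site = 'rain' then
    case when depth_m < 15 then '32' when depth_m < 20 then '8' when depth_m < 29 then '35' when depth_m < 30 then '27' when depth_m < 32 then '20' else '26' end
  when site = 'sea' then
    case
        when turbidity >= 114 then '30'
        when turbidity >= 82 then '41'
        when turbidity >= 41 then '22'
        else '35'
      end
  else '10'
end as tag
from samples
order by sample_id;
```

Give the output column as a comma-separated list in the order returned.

sample_id=1: site='sea' → inner[turbidity >= 41] → 22
sample_id=2: site='well' → outer ELSE → 10
sample_id=3: site='rain' → inner[depth_m < 20] → 8
sample_id=4: site='sea' → inner[ELSE] → 35
sample_id=5: site='rain' → inner[depth_m < 29] → 35
sample_id=6: site='river' → outer ELSE → 10
sample_id=7: site='sea' → inner[turbidity >= 114] → 30
sample_id=8: site='well' → outer ELSE → 10
sample_id=9: site='well' → outer ELSE → 10

22, 10, 8, 35, 35, 10, 30, 10, 10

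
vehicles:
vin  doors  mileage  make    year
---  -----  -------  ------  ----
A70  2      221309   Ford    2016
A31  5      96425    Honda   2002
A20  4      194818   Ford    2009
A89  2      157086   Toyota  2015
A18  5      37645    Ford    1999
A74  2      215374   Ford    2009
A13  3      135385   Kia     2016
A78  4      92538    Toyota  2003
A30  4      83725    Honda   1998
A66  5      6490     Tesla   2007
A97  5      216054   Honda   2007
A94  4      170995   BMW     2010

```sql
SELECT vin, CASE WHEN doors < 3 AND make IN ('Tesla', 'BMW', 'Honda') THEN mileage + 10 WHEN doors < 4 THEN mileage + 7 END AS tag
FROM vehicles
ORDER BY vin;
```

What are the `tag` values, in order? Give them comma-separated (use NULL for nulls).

135392, NULL, NULL, NULL, NULL, NULL, 221316, 215381, NULL, 157093, NULL, NULL

vin=A13: doors < 4 → 135392
vin=A18: (no match → NULL) → NULL
vin=A20: (no match → NULL) → NULL
vin=A30: (no match → NULL) → NULL
vin=A31: (no match → NULL) → NULL
vin=A66: (no match → NULL) → NULL
vin=A70: doors < 4 → 221316
vin=A74: doors < 4 → 215381
vin=A78: (no match → NULL) → NULL
vin=A89: doors < 4 → 157093
vin=A94: (no match → NULL) → NULL
vin=A97: (no match → NULL) → NULL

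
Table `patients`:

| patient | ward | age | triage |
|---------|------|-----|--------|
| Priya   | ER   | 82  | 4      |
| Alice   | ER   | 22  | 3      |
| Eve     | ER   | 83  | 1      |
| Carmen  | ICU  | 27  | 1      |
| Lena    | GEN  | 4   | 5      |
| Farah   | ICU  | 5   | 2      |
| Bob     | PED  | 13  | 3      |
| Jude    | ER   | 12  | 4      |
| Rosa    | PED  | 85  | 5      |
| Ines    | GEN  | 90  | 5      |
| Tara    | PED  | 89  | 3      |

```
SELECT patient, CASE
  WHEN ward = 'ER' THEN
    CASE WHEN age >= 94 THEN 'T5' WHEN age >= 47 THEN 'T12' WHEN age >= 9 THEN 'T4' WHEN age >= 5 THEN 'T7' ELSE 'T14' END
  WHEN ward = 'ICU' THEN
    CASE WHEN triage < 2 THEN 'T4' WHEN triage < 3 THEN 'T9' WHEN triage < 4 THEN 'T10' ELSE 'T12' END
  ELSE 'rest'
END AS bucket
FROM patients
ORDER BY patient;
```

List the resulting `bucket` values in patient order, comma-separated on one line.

patient=Alice: ward='ER' → inner[age >= 9] → T4
patient=Bob: ward='PED' → outer ELSE → rest
patient=Carmen: ward='ICU' → inner[triage < 2] → T4
patient=Eve: ward='ER' → inner[age >= 47] → T12
patient=Farah: ward='ICU' → inner[triage < 3] → T9
patient=Ines: ward='GEN' → outer ELSE → rest
patient=Jude: ward='ER' → inner[age >= 9] → T4
patient=Lena: ward='GEN' → outer ELSE → rest
patient=Priya: ward='ER' → inner[age >= 47] → T12
patient=Rosa: ward='PED' → outer ELSE → rest
patient=Tara: ward='PED' → outer ELSE → rest

T4, rest, T4, T12, T9, rest, T4, rest, T12, rest, rest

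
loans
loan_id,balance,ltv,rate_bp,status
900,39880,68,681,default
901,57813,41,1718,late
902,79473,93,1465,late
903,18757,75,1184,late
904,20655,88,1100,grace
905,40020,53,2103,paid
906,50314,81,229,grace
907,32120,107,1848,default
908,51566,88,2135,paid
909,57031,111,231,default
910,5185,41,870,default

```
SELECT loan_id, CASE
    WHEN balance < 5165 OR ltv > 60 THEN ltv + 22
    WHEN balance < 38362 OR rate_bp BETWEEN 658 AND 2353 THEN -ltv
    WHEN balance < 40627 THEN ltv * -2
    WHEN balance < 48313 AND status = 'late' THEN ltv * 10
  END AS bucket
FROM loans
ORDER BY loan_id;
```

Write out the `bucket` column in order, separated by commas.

90, -41, 115, 97, 110, -53, 103, 129, 110, 133, -41

loan_id=900: balance < 5165 OR ltv > 60 → 90
loan_id=901: balance < 38362 OR rate_bp BETWEEN 658 AND 2353 → -41
loan_id=902: balance < 5165 OR ltv > 60 → 115
loan_id=903: balance < 5165 OR ltv > 60 → 97
loan_id=904: balance < 5165 OR ltv > 60 → 110
loan_id=905: balance < 38362 OR rate_bp BETWEEN 658 AND 2353 → -53
loan_id=906: balance < 5165 OR ltv > 60 → 103
loan_id=907: balance < 5165 OR ltv > 60 → 129
loan_id=908: balance < 5165 OR ltv > 60 → 110
loan_id=909: balance < 5165 OR ltv > 60 → 133
loan_id=910: balance < 38362 OR rate_bp BETWEEN 658 AND 2353 → -41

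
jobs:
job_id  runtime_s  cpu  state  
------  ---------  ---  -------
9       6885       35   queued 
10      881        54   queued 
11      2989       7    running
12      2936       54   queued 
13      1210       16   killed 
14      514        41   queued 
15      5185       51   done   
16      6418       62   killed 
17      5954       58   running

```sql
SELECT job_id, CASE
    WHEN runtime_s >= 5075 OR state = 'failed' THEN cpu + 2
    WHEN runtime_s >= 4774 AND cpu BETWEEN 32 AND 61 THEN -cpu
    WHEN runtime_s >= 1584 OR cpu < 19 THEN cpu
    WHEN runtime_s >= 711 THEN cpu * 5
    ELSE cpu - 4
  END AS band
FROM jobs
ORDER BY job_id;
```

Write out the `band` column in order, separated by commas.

37, 270, 7, 54, 16, 37, 53, 64, 60

job_id=9: runtime_s >= 5075 OR state = 'failed' → 37
job_id=10: runtime_s >= 711 → 270
job_id=11: runtime_s >= 1584 OR cpu < 19 → 7
job_id=12: runtime_s >= 1584 OR cpu < 19 → 54
job_id=13: runtime_s >= 1584 OR cpu < 19 → 16
job_id=14: ELSE → 37
job_id=15: runtime_s >= 5075 OR state = 'failed' → 53
job_id=16: runtime_s >= 5075 OR state = 'failed' → 64
job_id=17: runtime_s >= 5075 OR state = 'failed' → 60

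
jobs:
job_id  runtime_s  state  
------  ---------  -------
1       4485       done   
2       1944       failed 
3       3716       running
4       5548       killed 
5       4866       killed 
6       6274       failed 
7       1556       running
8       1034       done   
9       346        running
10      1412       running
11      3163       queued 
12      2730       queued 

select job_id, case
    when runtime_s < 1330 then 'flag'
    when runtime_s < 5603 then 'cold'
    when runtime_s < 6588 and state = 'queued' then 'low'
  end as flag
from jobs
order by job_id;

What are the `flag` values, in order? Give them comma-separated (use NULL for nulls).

job_id=1: runtime_s < 5603 → cold
job_id=2: runtime_s < 5603 → cold
job_id=3: runtime_s < 5603 → cold
job_id=4: runtime_s < 5603 → cold
job_id=5: runtime_s < 5603 → cold
job_id=6: (no match → NULL) → NULL
job_id=7: runtime_s < 5603 → cold
job_id=8: runtime_s < 1330 → flag
job_id=9: runtime_s < 1330 → flag
job_id=10: runtime_s < 5603 → cold
job_id=11: runtime_s < 5603 → cold
job_id=12: runtime_s < 5603 → cold

cold, cold, cold, cold, cold, NULL, cold, flag, flag, cold, cold, cold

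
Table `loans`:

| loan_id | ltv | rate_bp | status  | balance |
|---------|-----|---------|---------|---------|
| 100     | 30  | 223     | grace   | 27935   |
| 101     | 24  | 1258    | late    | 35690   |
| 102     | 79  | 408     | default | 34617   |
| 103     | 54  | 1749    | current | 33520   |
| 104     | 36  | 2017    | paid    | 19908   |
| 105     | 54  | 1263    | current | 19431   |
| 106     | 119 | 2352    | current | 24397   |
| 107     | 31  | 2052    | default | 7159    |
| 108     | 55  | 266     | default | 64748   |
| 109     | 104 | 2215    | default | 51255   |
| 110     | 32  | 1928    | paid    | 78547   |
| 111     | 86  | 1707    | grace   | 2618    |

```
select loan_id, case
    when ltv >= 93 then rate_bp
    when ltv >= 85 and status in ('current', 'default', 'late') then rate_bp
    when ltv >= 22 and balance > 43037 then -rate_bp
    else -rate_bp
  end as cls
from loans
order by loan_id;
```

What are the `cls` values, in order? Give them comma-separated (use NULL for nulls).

loan_id=100: ELSE → -223
loan_id=101: ELSE → -1258
loan_id=102: ELSE → -408
loan_id=103: ELSE → -1749
loan_id=104: ELSE → -2017
loan_id=105: ELSE → -1263
loan_id=106: ltv >= 93 → 2352
loan_id=107: ELSE → -2052
loan_id=108: ltv >= 22 and balance > 43037 → -266
loan_id=109: ltv >= 93 → 2215
loan_id=110: ltv >= 22 and balance > 43037 → -1928
loan_id=111: ELSE → -1707

-223, -1258, -408, -1749, -2017, -1263, 2352, -2052, -266, 2215, -1928, -1707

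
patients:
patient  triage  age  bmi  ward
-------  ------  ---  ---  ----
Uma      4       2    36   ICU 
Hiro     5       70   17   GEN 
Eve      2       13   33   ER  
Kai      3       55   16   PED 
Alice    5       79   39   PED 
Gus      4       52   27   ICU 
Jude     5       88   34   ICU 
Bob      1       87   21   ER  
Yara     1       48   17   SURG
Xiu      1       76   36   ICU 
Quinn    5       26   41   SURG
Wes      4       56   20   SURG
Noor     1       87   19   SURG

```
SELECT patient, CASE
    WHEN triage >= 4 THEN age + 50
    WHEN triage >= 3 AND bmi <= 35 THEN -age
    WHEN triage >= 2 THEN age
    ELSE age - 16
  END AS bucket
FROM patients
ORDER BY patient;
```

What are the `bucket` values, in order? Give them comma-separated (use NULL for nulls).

129, 71, 13, 102, 120, 138, -55, 71, 76, 52, 106, 60, 32

patient=Alice: triage >= 4 → 129
patient=Bob: ELSE → 71
patient=Eve: triage >= 2 → 13
patient=Gus: triage >= 4 → 102
patient=Hiro: triage >= 4 → 120
patient=Jude: triage >= 4 → 138
patient=Kai: triage >= 3 AND bmi <= 35 → -55
patient=Noor: ELSE → 71
patient=Quinn: triage >= 4 → 76
patient=Uma: triage >= 4 → 52
patient=Wes: triage >= 4 → 106
patient=Xiu: ELSE → 60
patient=Yara: ELSE → 32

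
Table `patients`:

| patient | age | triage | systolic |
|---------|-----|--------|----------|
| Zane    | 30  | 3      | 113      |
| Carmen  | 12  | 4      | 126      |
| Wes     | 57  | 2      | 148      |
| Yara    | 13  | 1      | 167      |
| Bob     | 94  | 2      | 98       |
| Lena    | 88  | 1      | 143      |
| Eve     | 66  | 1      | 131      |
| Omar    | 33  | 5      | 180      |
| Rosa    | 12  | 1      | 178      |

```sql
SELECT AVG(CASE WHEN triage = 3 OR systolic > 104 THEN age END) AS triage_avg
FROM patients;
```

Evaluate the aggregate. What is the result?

38.875

patient=Zane: ✓ → 30
patient=Carmen: ✓ → 12
patient=Wes: ✓ → 57
patient=Yara: ✓ → 13
patient=Bob: ✗
patient=Lena: ✓ → 88
patient=Eve: ✓ → 66
patient=Omar: ✓ → 33
patient=Rosa: ✓ → 12
triage_avg = (30 + 12 + 57 + 13 + 88 + 66 + 33 + 12) / 8 = 38.875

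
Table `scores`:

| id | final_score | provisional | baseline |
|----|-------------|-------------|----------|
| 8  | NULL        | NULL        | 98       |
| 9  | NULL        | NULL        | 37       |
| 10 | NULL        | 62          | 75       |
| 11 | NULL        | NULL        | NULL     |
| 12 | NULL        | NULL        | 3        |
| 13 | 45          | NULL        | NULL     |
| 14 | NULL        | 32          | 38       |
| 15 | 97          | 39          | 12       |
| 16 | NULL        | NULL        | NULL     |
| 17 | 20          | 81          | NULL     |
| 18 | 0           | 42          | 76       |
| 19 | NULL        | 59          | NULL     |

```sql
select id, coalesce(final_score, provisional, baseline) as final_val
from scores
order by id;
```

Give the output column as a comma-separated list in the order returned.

id=8: final_score=NULL, provisional=NULL, baseline=98 → 98
id=9: final_score=NULL, provisional=NULL, baseline=37 → 37
id=10: final_score=NULL, provisional=62 → 62
id=11: final_score=NULL, provisional=NULL, baseline=NULL (all NULL) → NULL
id=12: final_score=NULL, provisional=NULL, baseline=3 → 3
id=13: final_score=45 → 45
id=14: final_score=NULL, provisional=32 → 32
id=15: final_score=97 → 97
id=16: final_score=NULL, provisional=NULL, baseline=NULL (all NULL) → NULL
id=17: final_score=20 → 20
id=18: final_score=0 → 0
id=19: final_score=NULL, provisional=59 → 59

98, 37, 62, NULL, 3, 45, 32, 97, NULL, 20, 0, 59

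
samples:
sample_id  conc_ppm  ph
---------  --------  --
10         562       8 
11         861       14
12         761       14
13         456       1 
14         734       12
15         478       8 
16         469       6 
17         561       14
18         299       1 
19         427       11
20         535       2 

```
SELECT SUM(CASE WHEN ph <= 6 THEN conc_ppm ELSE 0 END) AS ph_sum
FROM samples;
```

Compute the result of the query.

1759

sample_id=10: ✗
sample_id=11: ✗
sample_id=12: ✗
sample_id=13: ✓ → 456
sample_id=14: ✗
sample_id=15: ✗
sample_id=16: ✓ → 469
sample_id=17: ✗
sample_id=18: ✓ → 299
sample_id=19: ✗
sample_id=20: ✓ → 535
ph_sum = 456 + 469 + 299 + 535 = 1759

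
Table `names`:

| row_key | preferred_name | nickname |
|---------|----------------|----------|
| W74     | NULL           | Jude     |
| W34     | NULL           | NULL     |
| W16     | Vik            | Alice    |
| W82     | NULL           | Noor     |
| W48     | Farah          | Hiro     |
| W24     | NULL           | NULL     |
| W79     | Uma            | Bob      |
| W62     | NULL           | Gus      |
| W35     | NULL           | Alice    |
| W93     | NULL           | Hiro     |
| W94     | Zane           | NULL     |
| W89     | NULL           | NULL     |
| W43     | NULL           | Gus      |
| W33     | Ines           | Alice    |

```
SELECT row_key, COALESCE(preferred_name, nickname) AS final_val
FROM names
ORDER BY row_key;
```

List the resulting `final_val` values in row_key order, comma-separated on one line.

Vik, NULL, Ines, NULL, Alice, Gus, Farah, Gus, Jude, Uma, Noor, NULL, Hiro, Zane

row_key=W16: preferred_name=Vik → Vik
row_key=W24: preferred_name=NULL, nickname=NULL (all NULL) → NULL
row_key=W33: preferred_name=Ines → Ines
row_key=W34: preferred_name=NULL, nickname=NULL (all NULL) → NULL
row_key=W35: preferred_name=NULL, nickname=Alice → Alice
row_key=W43: preferred_name=NULL, nickname=Gus → Gus
row_key=W48: preferred_name=Farah → Farah
row_key=W62: preferred_name=NULL, nickname=Gus → Gus
row_key=W74: preferred_name=NULL, nickname=Jude → Jude
row_key=W79: preferred_name=Uma → Uma
row_key=W82: preferred_name=NULL, nickname=Noor → Noor
row_key=W89: preferred_name=NULL, nickname=NULL (all NULL) → NULL
row_key=W93: preferred_name=NULL, nickname=Hiro → Hiro
row_key=W94: preferred_name=Zane → Zane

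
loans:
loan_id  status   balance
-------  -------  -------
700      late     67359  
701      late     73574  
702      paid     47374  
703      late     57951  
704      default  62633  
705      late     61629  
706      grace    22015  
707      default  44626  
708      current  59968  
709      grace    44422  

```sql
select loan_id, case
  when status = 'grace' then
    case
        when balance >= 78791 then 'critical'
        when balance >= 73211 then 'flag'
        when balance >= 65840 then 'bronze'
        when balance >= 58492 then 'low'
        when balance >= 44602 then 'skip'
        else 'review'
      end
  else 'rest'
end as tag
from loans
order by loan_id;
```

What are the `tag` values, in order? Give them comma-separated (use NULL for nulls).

loan_id=700: status='late' → outer ELSE → rest
loan_id=701: status='late' → outer ELSE → rest
loan_id=702: status='paid' → outer ELSE → rest
loan_id=703: status='late' → outer ELSE → rest
loan_id=704: status='default' → outer ELSE → rest
loan_id=705: status='late' → outer ELSE → rest
loan_id=706: status='grace' → inner[ELSE] → review
loan_id=707: status='default' → outer ELSE → rest
loan_id=708: status='current' → outer ELSE → rest
loan_id=709: status='grace' → inner[ELSE] → review

rest, rest, rest, rest, rest, rest, review, rest, rest, review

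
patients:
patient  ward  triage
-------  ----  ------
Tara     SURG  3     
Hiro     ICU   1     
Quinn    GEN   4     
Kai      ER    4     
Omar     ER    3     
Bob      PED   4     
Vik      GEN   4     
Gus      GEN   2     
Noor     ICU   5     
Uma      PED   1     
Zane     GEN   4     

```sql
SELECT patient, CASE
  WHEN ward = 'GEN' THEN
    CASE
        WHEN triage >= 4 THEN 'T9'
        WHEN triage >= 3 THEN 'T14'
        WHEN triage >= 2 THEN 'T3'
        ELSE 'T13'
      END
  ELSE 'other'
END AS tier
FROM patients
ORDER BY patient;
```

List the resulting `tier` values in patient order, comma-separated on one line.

other, T3, other, other, other, other, T9, other, other, T9, T9

patient=Bob: ward='PED' → outer ELSE → other
patient=Gus: ward='GEN' → inner[triage >= 2] → T3
patient=Hiro: ward='ICU' → outer ELSE → other
patient=Kai: ward='ER' → outer ELSE → other
patient=Noor: ward='ICU' → outer ELSE → other
patient=Omar: ward='ER' → outer ELSE → other
patient=Quinn: ward='GEN' → inner[triage >= 4] → T9
patient=Tara: ward='SURG' → outer ELSE → other
patient=Uma: ward='PED' → outer ELSE → other
patient=Vik: ward='GEN' → inner[triage >= 4] → T9
patient=Zane: ward='GEN' → inner[triage >= 4] → T9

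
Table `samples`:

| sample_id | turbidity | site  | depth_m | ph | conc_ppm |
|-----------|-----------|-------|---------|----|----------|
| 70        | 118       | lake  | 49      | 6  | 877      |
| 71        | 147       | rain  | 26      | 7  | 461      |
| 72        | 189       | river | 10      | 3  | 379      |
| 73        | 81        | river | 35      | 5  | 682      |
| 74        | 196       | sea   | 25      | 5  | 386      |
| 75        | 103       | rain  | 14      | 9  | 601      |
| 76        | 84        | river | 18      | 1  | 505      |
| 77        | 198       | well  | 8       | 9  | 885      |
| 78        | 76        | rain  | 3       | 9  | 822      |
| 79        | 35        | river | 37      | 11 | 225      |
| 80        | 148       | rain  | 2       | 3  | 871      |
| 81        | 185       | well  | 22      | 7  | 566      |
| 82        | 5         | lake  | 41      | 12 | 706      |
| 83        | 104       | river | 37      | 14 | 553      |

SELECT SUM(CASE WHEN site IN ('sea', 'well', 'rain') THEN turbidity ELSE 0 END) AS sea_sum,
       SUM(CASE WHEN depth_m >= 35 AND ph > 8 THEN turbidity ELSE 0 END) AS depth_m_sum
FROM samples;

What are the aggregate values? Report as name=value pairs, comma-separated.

[sea_sum: site IN ('sea', 'well', 'rain')]
sample_id=70: ✗
sample_id=71: ✓ → 147
sample_id=72: ✗
sample_id=73: ✗
sample_id=74: ✓ → 196
sample_id=75: ✓ → 103
sample_id=76: ✗
sample_id=77: ✓ → 198
sample_id=78: ✓ → 76
sample_id=79: ✗
sample_id=80: ✓ → 148
sample_id=81: ✓ → 185
sample_id=82: ✗
sample_id=83: ✗
sea_sum = 147 + 196 + 103 + 198 + 76 + 148 + 185 = 1053
—
[depth_m_sum: depth_m >= 35 AND ph > 8]
sample_id=70: ✗
sample_id=71: ✗
sample_id=72: ✗
sample_id=73: ✗
sample_id=74: ✗
sample_id=75: ✗
sample_id=76: ✗
sample_id=77: ✗
sample_id=78: ✗
sample_id=79: ✓ → 35
sample_id=80: ✗
sample_id=81: ✗
sample_id=82: ✓ → 5
sample_id=83: ✓ → 104
depth_m_sum = 35 + 5 + 104 = 144

sea_sum=1053, depth_m_sum=144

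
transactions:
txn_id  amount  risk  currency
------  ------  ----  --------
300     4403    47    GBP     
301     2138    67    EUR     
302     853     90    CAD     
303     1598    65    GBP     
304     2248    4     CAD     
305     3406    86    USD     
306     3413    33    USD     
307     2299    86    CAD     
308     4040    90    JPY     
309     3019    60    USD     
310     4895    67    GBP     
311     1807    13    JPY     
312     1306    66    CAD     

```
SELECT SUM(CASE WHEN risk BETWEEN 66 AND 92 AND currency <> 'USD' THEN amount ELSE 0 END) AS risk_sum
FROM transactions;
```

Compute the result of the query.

15531

txn_id=300: ✗
txn_id=301: ✓ → 2138
txn_id=302: ✓ → 853
txn_id=303: ✗
txn_id=304: ✗
txn_id=305: ✗
txn_id=306: ✗
txn_id=307: ✓ → 2299
txn_id=308: ✓ → 4040
txn_id=309: ✗
txn_id=310: ✓ → 4895
txn_id=311: ✗
txn_id=312: ✓ → 1306
risk_sum = 2138 + 853 + 2299 + 4040 + 4895 + 1306 = 15531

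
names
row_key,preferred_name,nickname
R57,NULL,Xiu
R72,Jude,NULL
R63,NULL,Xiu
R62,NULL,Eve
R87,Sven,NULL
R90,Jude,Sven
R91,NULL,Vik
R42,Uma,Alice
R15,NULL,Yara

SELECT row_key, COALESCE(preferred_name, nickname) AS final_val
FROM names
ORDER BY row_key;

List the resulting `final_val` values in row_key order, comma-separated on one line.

Yara, Uma, Xiu, Eve, Xiu, Jude, Sven, Jude, Vik

row_key=R15: preferred_name=NULL, nickname=Yara → Yara
row_key=R42: preferred_name=Uma → Uma
row_key=R57: preferred_name=NULL, nickname=Xiu → Xiu
row_key=R62: preferred_name=NULL, nickname=Eve → Eve
row_key=R63: preferred_name=NULL, nickname=Xiu → Xiu
row_key=R72: preferred_name=Jude → Jude
row_key=R87: preferred_name=Sven → Sven
row_key=R90: preferred_name=Jude → Jude
row_key=R91: preferred_name=NULL, nickname=Vik → Vik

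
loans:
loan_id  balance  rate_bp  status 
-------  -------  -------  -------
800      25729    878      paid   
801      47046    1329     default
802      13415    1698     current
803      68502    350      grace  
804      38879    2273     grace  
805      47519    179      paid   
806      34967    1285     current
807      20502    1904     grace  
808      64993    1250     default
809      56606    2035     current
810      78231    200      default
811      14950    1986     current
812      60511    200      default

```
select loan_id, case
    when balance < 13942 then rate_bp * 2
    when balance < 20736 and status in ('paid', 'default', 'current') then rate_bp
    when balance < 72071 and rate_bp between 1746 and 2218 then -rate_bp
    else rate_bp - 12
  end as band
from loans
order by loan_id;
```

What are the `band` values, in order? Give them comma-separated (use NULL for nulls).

866, 1317, 3396, 338, 2261, 167, 1273, -1904, 1238, -2035, 188, 1986, 188

loan_id=800: ELSE → 866
loan_id=801: ELSE → 1317
loan_id=802: balance < 13942 → 3396
loan_id=803: ELSE → 338
loan_id=804: ELSE → 2261
loan_id=805: ELSE → 167
loan_id=806: ELSE → 1273
loan_id=807: balance < 72071 and rate_bp between 1746 and 2218 → -1904
loan_id=808: ELSE → 1238
loan_id=809: balance < 72071 and rate_bp between 1746 and 2218 → -2035
loan_id=810: ELSE → 188
loan_id=811: balance < 20736 and status in ('paid', 'default', 'current') → 1986
loan_id=812: ELSE → 188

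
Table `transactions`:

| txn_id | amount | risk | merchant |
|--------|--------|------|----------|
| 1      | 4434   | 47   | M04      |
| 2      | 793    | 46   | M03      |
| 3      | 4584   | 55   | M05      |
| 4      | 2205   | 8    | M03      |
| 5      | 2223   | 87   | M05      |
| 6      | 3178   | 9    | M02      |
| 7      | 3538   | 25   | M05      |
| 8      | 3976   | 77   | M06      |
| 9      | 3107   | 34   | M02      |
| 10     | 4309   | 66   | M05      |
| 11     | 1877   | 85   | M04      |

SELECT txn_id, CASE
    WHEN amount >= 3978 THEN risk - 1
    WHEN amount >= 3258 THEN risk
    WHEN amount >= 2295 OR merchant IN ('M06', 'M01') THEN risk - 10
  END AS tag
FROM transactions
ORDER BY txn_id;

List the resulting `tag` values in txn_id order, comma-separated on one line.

txn_id=1: amount >= 3978 → 46
txn_id=2: (no match → NULL) → NULL
txn_id=3: amount >= 3978 → 54
txn_id=4: (no match → NULL) → NULL
txn_id=5: (no match → NULL) → NULL
txn_id=6: amount >= 2295 OR merchant IN ('M06', 'M01') → -1
txn_id=7: amount >= 3258 → 25
txn_id=8: amount >= 3258 → 77
txn_id=9: amount >= 2295 OR merchant IN ('M06', 'M01') → 24
txn_id=10: amount >= 3978 → 65
txn_id=11: (no match → NULL) → NULL

46, NULL, 54, NULL, NULL, -1, 25, 77, 24, 65, NULL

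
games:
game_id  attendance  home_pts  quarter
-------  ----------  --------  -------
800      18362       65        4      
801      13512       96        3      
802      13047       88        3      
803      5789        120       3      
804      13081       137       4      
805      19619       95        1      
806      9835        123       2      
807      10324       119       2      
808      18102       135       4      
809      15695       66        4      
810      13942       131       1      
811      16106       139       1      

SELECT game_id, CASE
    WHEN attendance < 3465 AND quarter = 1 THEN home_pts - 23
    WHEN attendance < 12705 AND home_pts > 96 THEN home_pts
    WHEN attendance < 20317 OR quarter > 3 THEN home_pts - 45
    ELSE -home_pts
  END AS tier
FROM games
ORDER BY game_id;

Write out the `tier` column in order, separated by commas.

20, 51, 43, 120, 92, 50, 123, 119, 90, 21, 86, 94

game_id=800: attendance < 20317 OR quarter > 3 → 20
game_id=801: attendance < 20317 OR quarter > 3 → 51
game_id=802: attendance < 20317 OR quarter > 3 → 43
game_id=803: attendance < 12705 AND home_pts > 96 → 120
game_id=804: attendance < 20317 OR quarter > 3 → 92
game_id=805: attendance < 20317 OR quarter > 3 → 50
game_id=806: attendance < 12705 AND home_pts > 96 → 123
game_id=807: attendance < 12705 AND home_pts > 96 → 119
game_id=808: attendance < 20317 OR quarter > 3 → 90
game_id=809: attendance < 20317 OR quarter > 3 → 21
game_id=810: attendance < 20317 OR quarter > 3 → 86
game_id=811: attendance < 20317 OR quarter > 3 → 94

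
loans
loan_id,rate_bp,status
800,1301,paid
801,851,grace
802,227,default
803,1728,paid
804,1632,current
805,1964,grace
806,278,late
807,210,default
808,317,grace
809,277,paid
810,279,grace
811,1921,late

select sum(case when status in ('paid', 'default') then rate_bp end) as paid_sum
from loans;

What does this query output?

loan_id=800: ✓ → 1301
loan_id=801: ✗
loan_id=802: ✓ → 227
loan_id=803: ✓ → 1728
loan_id=804: ✗
loan_id=805: ✗
loan_id=806: ✗
loan_id=807: ✓ → 210
loan_id=808: ✗
loan_id=809: ✓ → 277
loan_id=810: ✗
loan_id=811: ✗
paid_sum = 1301 + 227 + 1728 + 210 + 277 = 3743

3743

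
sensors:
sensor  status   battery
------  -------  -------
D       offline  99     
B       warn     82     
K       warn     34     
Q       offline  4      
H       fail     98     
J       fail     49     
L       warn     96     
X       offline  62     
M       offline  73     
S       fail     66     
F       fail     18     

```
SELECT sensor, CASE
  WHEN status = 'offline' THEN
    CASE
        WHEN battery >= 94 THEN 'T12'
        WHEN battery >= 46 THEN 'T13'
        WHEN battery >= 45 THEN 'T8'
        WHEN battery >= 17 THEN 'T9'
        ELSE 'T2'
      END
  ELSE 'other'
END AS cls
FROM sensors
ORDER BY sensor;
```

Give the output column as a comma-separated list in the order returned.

sensor=B: status='warn' → outer ELSE → other
sensor=D: status='offline' → inner[battery >= 94] → T12
sensor=F: status='fail' → outer ELSE → other
sensor=H: status='fail' → outer ELSE → other
sensor=J: status='fail' → outer ELSE → other
sensor=K: status='warn' → outer ELSE → other
sensor=L: status='warn' → outer ELSE → other
sensor=M: status='offline' → inner[battery >= 46] → T13
sensor=Q: status='offline' → inner[ELSE] → T2
sensor=S: status='fail' → outer ELSE → other
sensor=X: status='offline' → inner[battery >= 46] → T13

other, T12, other, other, other, other, other, T13, T2, other, T13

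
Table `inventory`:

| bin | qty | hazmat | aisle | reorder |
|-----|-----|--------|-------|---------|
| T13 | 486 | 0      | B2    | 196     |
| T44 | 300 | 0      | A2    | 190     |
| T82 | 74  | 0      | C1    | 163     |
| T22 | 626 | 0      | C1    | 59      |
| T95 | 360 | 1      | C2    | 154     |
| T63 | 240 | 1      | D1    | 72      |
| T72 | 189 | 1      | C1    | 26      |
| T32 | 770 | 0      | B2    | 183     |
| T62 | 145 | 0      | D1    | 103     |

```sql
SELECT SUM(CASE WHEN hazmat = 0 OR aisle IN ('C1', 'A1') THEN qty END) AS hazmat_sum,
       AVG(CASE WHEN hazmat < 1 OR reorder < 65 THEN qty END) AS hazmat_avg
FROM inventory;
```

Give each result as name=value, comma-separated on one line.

hazmat_sum=2590, hazmat_avg=370

[hazmat_sum: hazmat = 0 OR aisle IN ('C1', 'A1')]
bin=T13: ✓ → 486
bin=T44: ✓ → 300
bin=T82: ✓ → 74
bin=T22: ✓ → 626
bin=T95: ✗
bin=T63: ✗
bin=T72: ✓ → 189
bin=T32: ✓ → 770
bin=T62: ✓ → 145
hazmat_sum = 486 + 300 + 74 + 626 + 189 + 770 + 145 = 2590
—
[hazmat_avg: hazmat < 1 OR reorder < 65]
bin=T13: ✓ → 486
bin=T44: ✓ → 300
bin=T82: ✓ → 74
bin=T22: ✓ → 626
bin=T95: ✗
bin=T63: ✗
bin=T72: ✓ → 189
bin=T32: ✓ → 770
bin=T62: ✓ → 145
hazmat_avg = (486 + 300 + 74 + 626 + 189 + 770 + 145) / 7 = 370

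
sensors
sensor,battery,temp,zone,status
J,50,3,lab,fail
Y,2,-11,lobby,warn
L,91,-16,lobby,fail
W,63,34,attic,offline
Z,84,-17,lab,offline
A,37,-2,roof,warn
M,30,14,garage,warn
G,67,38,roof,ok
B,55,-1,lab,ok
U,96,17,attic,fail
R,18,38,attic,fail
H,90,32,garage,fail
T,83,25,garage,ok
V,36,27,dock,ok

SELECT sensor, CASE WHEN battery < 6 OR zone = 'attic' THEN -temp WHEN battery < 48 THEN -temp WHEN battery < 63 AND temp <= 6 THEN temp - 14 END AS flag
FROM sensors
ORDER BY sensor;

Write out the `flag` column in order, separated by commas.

2, -15, NULL, NULL, -11, NULL, -14, -38, NULL, -17, -27, -34, 11, NULL

sensor=A: battery < 48 → 2
sensor=B: battery < 63 AND temp <= 6 → -15
sensor=G: (no match → NULL) → NULL
sensor=H: (no match → NULL) → NULL
sensor=J: battery < 63 AND temp <= 6 → -11
sensor=L: (no match → NULL) → NULL
sensor=M: battery < 48 → -14
sensor=R: battery < 6 OR zone = 'attic' → -38
sensor=T: (no match → NULL) → NULL
sensor=U: battery < 6 OR zone = 'attic' → -17
sensor=V: battery < 48 → -27
sensor=W: battery < 6 OR zone = 'attic' → -34
sensor=Y: battery < 6 OR zone = 'attic' → 11
sensor=Z: (no match → NULL) → NULL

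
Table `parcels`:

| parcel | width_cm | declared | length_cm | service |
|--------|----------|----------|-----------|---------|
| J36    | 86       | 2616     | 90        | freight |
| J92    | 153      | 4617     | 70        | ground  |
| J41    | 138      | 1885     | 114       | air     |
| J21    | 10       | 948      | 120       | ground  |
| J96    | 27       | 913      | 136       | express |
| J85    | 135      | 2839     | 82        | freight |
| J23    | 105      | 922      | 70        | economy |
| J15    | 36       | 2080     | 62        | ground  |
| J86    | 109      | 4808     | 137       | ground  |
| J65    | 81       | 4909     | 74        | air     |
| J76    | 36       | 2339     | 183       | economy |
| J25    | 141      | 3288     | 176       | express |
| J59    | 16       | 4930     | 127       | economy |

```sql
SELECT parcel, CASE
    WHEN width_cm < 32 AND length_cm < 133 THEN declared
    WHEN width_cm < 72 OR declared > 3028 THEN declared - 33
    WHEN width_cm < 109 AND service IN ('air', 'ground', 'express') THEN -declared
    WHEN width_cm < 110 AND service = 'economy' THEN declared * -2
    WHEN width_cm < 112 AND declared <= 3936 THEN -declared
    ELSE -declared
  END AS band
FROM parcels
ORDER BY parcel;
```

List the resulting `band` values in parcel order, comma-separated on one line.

2047, 948, -1844, 3255, -2616, -1885, 4930, 4876, 2306, -2839, 4775, 4584, 880

parcel=J15: width_cm < 72 OR declared > 3028 → 2047
parcel=J21: width_cm < 32 AND length_cm < 133 → 948
parcel=J23: width_cm < 110 AND service = 'economy' → -1844
parcel=J25: width_cm < 72 OR declared > 3028 → 3255
parcel=J36: width_cm < 112 AND declared <= 3936 → -2616
parcel=J41: ELSE → -1885
parcel=J59: width_cm < 32 AND length_cm < 133 → 4930
parcel=J65: width_cm < 72 OR declared > 3028 → 4876
parcel=J76: width_cm < 72 OR declared > 3028 → 2306
parcel=J85: ELSE → -2839
parcel=J86: width_cm < 72 OR declared > 3028 → 4775
parcel=J92: width_cm < 72 OR declared > 3028 → 4584
parcel=J96: width_cm < 72 OR declared > 3028 → 880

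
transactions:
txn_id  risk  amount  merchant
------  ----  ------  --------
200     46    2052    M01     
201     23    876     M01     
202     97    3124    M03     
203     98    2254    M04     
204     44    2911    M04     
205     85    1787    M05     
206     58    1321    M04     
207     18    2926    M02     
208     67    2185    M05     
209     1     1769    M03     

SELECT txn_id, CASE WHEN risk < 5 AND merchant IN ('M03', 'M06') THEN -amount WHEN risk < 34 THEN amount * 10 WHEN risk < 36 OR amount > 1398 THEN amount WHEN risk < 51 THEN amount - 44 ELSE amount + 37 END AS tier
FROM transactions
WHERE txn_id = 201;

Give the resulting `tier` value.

txn_id = 201: risk=23, amount=876, merchant=M01.
risk < 5 AND merchant IN ('M03', 'M06') → false
risk < 34 → true → 8760

8760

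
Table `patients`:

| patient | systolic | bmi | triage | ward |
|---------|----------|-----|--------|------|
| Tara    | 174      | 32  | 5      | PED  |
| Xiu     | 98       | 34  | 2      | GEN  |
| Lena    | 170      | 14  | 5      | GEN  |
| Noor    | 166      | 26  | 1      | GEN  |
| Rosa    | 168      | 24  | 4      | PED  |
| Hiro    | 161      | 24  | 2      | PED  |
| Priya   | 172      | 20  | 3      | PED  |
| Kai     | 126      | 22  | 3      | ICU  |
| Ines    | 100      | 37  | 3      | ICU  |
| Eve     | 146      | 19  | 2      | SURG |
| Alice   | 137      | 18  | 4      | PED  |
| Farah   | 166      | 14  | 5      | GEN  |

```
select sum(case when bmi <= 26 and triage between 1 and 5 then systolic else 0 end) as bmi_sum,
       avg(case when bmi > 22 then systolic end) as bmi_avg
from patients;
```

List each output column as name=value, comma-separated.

bmi_sum=1412, bmi_avg=144.5

[bmi_sum: bmi <= 26 and triage between 1 and 5]
patient=Tara: ✗
patient=Xiu: ✗
patient=Lena: ✓ → 170
patient=Noor: ✓ → 166
patient=Rosa: ✓ → 168
patient=Hiro: ✓ → 161
patient=Priya: ✓ → 172
patient=Kai: ✓ → 126
patient=Ines: ✗
patient=Eve: ✓ → 146
patient=Alice: ✓ → 137
patient=Farah: ✓ → 166
bmi_sum = 170 + 166 + 168 + 161 + 172 + 126 + 146 + 137 + 166 = 1412
—
[bmi_avg: bmi > 22]
patient=Tara: ✓ → 174
patient=Xiu: ✓ → 98
patient=Lena: ✗
patient=Noor: ✓ → 166
patient=Rosa: ✓ → 168
patient=Hiro: ✓ → 161
patient=Priya: ✗
patient=Kai: ✗
patient=Ines: ✓ → 100
patient=Eve: ✗
patient=Alice: ✗
patient=Farah: ✗
bmi_avg = (174 + 98 + 166 + 168 + 161 + 100) / 6 = 144.5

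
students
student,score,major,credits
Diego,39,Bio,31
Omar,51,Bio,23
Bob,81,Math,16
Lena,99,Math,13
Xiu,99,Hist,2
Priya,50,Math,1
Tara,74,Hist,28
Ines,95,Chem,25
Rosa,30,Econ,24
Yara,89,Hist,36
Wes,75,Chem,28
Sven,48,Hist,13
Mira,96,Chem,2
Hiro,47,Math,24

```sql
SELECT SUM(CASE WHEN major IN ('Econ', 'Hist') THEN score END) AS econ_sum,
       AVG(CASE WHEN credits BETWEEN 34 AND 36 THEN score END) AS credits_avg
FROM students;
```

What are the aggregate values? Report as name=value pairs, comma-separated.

econ_sum=340, credits_avg=89

[econ_sum: major IN ('Econ', 'Hist')]
student=Diego: ✗
student=Omar: ✗
student=Bob: ✗
student=Lena: ✗
student=Xiu: ✓ → 99
student=Priya: ✗
student=Tara: ✓ → 74
student=Ines: ✗
student=Rosa: ✓ → 30
student=Yara: ✓ → 89
student=Wes: ✗
student=Sven: ✓ → 48
student=Mira: ✗
student=Hiro: ✗
econ_sum = 99 + 74 + 30 + 89 + 48 = 340
—
[credits_avg: credits BETWEEN 34 AND 36]
student=Diego: ✗
student=Omar: ✗
student=Bob: ✗
student=Lena: ✗
student=Xiu: ✗
student=Priya: ✗
student=Tara: ✗
student=Ines: ✗
student=Rosa: ✗
student=Yara: ✓ → 89
student=Wes: ✗
student=Sven: ✗
student=Mira: ✗
student=Hiro: ✗
credits_avg = 89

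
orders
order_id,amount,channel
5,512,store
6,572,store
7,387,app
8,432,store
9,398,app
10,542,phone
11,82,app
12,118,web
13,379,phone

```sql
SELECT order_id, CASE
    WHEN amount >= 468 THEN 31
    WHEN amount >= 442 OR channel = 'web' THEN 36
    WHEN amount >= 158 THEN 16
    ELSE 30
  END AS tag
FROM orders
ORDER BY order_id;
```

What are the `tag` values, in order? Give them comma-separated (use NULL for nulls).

31, 31, 16, 16, 16, 31, 30, 36, 16

order_id=5: amount >= 468 → 31
order_id=6: amount >= 468 → 31
order_id=7: amount >= 158 → 16
order_id=8: amount >= 158 → 16
order_id=9: amount >= 158 → 16
order_id=10: amount >= 468 → 31
order_id=11: ELSE → 30
order_id=12: amount >= 442 OR channel = 'web' → 36
order_id=13: amount >= 158 → 16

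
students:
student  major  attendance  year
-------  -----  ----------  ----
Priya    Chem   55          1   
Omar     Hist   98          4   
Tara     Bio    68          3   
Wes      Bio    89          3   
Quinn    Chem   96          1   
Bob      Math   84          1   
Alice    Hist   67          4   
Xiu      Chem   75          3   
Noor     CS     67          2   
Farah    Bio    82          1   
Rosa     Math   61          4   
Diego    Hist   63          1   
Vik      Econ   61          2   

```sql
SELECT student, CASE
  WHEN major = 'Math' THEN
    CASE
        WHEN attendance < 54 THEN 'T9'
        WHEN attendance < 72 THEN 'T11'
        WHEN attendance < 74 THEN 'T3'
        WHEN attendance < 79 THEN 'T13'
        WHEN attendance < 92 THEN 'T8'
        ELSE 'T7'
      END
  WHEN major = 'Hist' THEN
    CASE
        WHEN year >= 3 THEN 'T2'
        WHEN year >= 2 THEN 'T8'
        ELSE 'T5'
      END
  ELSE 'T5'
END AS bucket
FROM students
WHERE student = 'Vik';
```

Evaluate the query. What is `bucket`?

T5

student = Vik: major=Econ, attendance=61, year=2.
major='Econ' → outer ELSE → T5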